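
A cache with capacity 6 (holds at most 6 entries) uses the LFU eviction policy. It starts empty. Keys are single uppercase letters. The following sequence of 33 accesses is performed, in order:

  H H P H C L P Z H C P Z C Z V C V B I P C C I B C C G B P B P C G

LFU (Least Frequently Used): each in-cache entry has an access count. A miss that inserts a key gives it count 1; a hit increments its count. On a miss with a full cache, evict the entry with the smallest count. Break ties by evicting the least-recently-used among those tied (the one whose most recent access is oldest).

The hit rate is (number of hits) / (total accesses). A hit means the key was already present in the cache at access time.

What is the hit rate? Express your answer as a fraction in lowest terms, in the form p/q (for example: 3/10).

Answer: 7/11

Derivation:
LFU simulation (capacity=6):
  1. access H: MISS. Cache: [H(c=1)]
  2. access H: HIT, count now 2. Cache: [H(c=2)]
  3. access P: MISS. Cache: [P(c=1) H(c=2)]
  4. access H: HIT, count now 3. Cache: [P(c=1) H(c=3)]
  5. access C: MISS. Cache: [P(c=1) C(c=1) H(c=3)]
  6. access L: MISS. Cache: [P(c=1) C(c=1) L(c=1) H(c=3)]
  7. access P: HIT, count now 2. Cache: [C(c=1) L(c=1) P(c=2) H(c=3)]
  8. access Z: MISS. Cache: [C(c=1) L(c=1) Z(c=1) P(c=2) H(c=3)]
  9. access H: HIT, count now 4. Cache: [C(c=1) L(c=1) Z(c=1) P(c=2) H(c=4)]
  10. access C: HIT, count now 2. Cache: [L(c=1) Z(c=1) P(c=2) C(c=2) H(c=4)]
  11. access P: HIT, count now 3. Cache: [L(c=1) Z(c=1) C(c=2) P(c=3) H(c=4)]
  12. access Z: HIT, count now 2. Cache: [L(c=1) C(c=2) Z(c=2) P(c=3) H(c=4)]
  13. access C: HIT, count now 3. Cache: [L(c=1) Z(c=2) P(c=3) C(c=3) H(c=4)]
  14. access Z: HIT, count now 3. Cache: [L(c=1) P(c=3) C(c=3) Z(c=3) H(c=4)]
  15. access V: MISS. Cache: [L(c=1) V(c=1) P(c=3) C(c=3) Z(c=3) H(c=4)]
  16. access C: HIT, count now 4. Cache: [L(c=1) V(c=1) P(c=3) Z(c=3) H(c=4) C(c=4)]
  17. access V: HIT, count now 2. Cache: [L(c=1) V(c=2) P(c=3) Z(c=3) H(c=4) C(c=4)]
  18. access B: MISS, evict L(c=1). Cache: [B(c=1) V(c=2) P(c=3) Z(c=3) H(c=4) C(c=4)]
  19. access I: MISS, evict B(c=1). Cache: [I(c=1) V(c=2) P(c=3) Z(c=3) H(c=4) C(c=4)]
  20. access P: HIT, count now 4. Cache: [I(c=1) V(c=2) Z(c=3) H(c=4) C(c=4) P(c=4)]
  21. access C: HIT, count now 5. Cache: [I(c=1) V(c=2) Z(c=3) H(c=4) P(c=4) C(c=5)]
  22. access C: HIT, count now 6. Cache: [I(c=1) V(c=2) Z(c=3) H(c=4) P(c=4) C(c=6)]
  23. access I: HIT, count now 2. Cache: [V(c=2) I(c=2) Z(c=3) H(c=4) P(c=4) C(c=6)]
  24. access B: MISS, evict V(c=2). Cache: [B(c=1) I(c=2) Z(c=3) H(c=4) P(c=4) C(c=6)]
  25. access C: HIT, count now 7. Cache: [B(c=1) I(c=2) Z(c=3) H(c=4) P(c=4) C(c=7)]
  26. access C: HIT, count now 8. Cache: [B(c=1) I(c=2) Z(c=3) H(c=4) P(c=4) C(c=8)]
  27. access G: MISS, evict B(c=1). Cache: [G(c=1) I(c=2) Z(c=3) H(c=4) P(c=4) C(c=8)]
  28. access B: MISS, evict G(c=1). Cache: [B(c=1) I(c=2) Z(c=3) H(c=4) P(c=4) C(c=8)]
  29. access P: HIT, count now 5. Cache: [B(c=1) I(c=2) Z(c=3) H(c=4) P(c=5) C(c=8)]
  30. access B: HIT, count now 2. Cache: [I(c=2) B(c=2) Z(c=3) H(c=4) P(c=5) C(c=8)]
  31. access P: HIT, count now 6. Cache: [I(c=2) B(c=2) Z(c=3) H(c=4) P(c=6) C(c=8)]
  32. access C: HIT, count now 9. Cache: [I(c=2) B(c=2) Z(c=3) H(c=4) P(c=6) C(c=9)]
  33. access G: MISS, evict I(c=2). Cache: [G(c=1) B(c=2) Z(c=3) H(c=4) P(c=6) C(c=9)]
Total: 21 hits, 12 misses, 6 evictions

Hit rate = 21/33 = 7/11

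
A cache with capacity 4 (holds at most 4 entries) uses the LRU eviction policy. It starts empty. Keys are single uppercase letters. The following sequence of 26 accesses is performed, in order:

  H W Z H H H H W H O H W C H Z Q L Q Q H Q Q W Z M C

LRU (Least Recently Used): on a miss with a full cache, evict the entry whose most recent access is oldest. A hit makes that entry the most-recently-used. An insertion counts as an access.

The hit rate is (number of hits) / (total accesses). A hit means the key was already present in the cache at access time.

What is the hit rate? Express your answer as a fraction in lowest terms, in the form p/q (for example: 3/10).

LRU simulation (capacity=4):
  1. access H: MISS. Cache (LRU->MRU): [H]
  2. access W: MISS. Cache (LRU->MRU): [H W]
  3. access Z: MISS. Cache (LRU->MRU): [H W Z]
  4. access H: HIT. Cache (LRU->MRU): [W Z H]
  5. access H: HIT. Cache (LRU->MRU): [W Z H]
  6. access H: HIT. Cache (LRU->MRU): [W Z H]
  7. access H: HIT. Cache (LRU->MRU): [W Z H]
  8. access W: HIT. Cache (LRU->MRU): [Z H W]
  9. access H: HIT. Cache (LRU->MRU): [Z W H]
  10. access O: MISS. Cache (LRU->MRU): [Z W H O]
  11. access H: HIT. Cache (LRU->MRU): [Z W O H]
  12. access W: HIT. Cache (LRU->MRU): [Z O H W]
  13. access C: MISS, evict Z. Cache (LRU->MRU): [O H W C]
  14. access H: HIT. Cache (LRU->MRU): [O W C H]
  15. access Z: MISS, evict O. Cache (LRU->MRU): [W C H Z]
  16. access Q: MISS, evict W. Cache (LRU->MRU): [C H Z Q]
  17. access L: MISS, evict C. Cache (LRU->MRU): [H Z Q L]
  18. access Q: HIT. Cache (LRU->MRU): [H Z L Q]
  19. access Q: HIT. Cache (LRU->MRU): [H Z L Q]
  20. access H: HIT. Cache (LRU->MRU): [Z L Q H]
  21. access Q: HIT. Cache (LRU->MRU): [Z L H Q]
  22. access Q: HIT. Cache (LRU->MRU): [Z L H Q]
  23. access W: MISS, evict Z. Cache (LRU->MRU): [L H Q W]
  24. access Z: MISS, evict L. Cache (LRU->MRU): [H Q W Z]
  25. access M: MISS, evict H. Cache (LRU->MRU): [Q W Z M]
  26. access C: MISS, evict Q. Cache (LRU->MRU): [W Z M C]
Total: 14 hits, 12 misses, 8 evictions

Hit rate = 14/26 = 7/13

Answer: 7/13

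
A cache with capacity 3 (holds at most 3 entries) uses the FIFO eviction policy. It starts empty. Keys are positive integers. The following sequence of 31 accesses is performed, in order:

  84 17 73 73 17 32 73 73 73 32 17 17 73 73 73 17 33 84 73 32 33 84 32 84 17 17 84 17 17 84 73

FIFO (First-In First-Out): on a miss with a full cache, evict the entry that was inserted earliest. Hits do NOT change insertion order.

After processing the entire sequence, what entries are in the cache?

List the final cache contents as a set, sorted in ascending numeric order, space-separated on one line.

FIFO simulation (capacity=3):
  1. access 84: MISS. Cache (old->new): [84]
  2. access 17: MISS. Cache (old->new): [84 17]
  3. access 73: MISS. Cache (old->new): [84 17 73]
  4. access 73: HIT. Cache (old->new): [84 17 73]
  5. access 17: HIT. Cache (old->new): [84 17 73]
  6. access 32: MISS, evict 84. Cache (old->new): [17 73 32]
  7. access 73: HIT. Cache (old->new): [17 73 32]
  8. access 73: HIT. Cache (old->new): [17 73 32]
  9. access 73: HIT. Cache (old->new): [17 73 32]
  10. access 32: HIT. Cache (old->new): [17 73 32]
  11. access 17: HIT. Cache (old->new): [17 73 32]
  12. access 17: HIT. Cache (old->new): [17 73 32]
  13. access 73: HIT. Cache (old->new): [17 73 32]
  14. access 73: HIT. Cache (old->new): [17 73 32]
  15. access 73: HIT. Cache (old->new): [17 73 32]
  16. access 17: HIT. Cache (old->new): [17 73 32]
  17. access 33: MISS, evict 17. Cache (old->new): [73 32 33]
  18. access 84: MISS, evict 73. Cache (old->new): [32 33 84]
  19. access 73: MISS, evict 32. Cache (old->new): [33 84 73]
  20. access 32: MISS, evict 33. Cache (old->new): [84 73 32]
  21. access 33: MISS, evict 84. Cache (old->new): [73 32 33]
  22. access 84: MISS, evict 73. Cache (old->new): [32 33 84]
  23. access 32: HIT. Cache (old->new): [32 33 84]
  24. access 84: HIT. Cache (old->new): [32 33 84]
  25. access 17: MISS, evict 32. Cache (old->new): [33 84 17]
  26. access 17: HIT. Cache (old->new): [33 84 17]
  27. access 84: HIT. Cache (old->new): [33 84 17]
  28. access 17: HIT. Cache (old->new): [33 84 17]
  29. access 17: HIT. Cache (old->new): [33 84 17]
  30. access 84: HIT. Cache (old->new): [33 84 17]
  31. access 73: MISS, evict 33. Cache (old->new): [84 17 73]
Total: 19 hits, 12 misses, 9 evictions

Answer: 17 73 84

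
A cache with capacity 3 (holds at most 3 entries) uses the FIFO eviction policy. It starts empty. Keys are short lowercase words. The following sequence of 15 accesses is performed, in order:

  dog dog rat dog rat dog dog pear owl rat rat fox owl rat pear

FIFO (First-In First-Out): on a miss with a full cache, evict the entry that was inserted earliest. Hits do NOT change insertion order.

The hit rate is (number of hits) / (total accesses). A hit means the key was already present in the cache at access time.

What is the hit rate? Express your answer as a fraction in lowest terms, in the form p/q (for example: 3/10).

Answer: 8/15

Derivation:
FIFO simulation (capacity=3):
  1. access dog: MISS. Cache (old->new): [dog]
  2. access dog: HIT. Cache (old->new): [dog]
  3. access rat: MISS. Cache (old->new): [dog rat]
  4. access dog: HIT. Cache (old->new): [dog rat]
  5. access rat: HIT. Cache (old->new): [dog rat]
  6. access dog: HIT. Cache (old->new): [dog rat]
  7. access dog: HIT. Cache (old->new): [dog rat]
  8. access pear: MISS. Cache (old->new): [dog rat pear]
  9. access owl: MISS, evict dog. Cache (old->new): [rat pear owl]
  10. access rat: HIT. Cache (old->new): [rat pear owl]
  11. access rat: HIT. Cache (old->new): [rat pear owl]
  12. access fox: MISS, evict rat. Cache (old->new): [pear owl fox]
  13. access owl: HIT. Cache (old->new): [pear owl fox]
  14. access rat: MISS, evict pear. Cache (old->new): [owl fox rat]
  15. access pear: MISS, evict owl. Cache (old->new): [fox rat pear]
Total: 8 hits, 7 misses, 4 evictions

Hit rate = 8/15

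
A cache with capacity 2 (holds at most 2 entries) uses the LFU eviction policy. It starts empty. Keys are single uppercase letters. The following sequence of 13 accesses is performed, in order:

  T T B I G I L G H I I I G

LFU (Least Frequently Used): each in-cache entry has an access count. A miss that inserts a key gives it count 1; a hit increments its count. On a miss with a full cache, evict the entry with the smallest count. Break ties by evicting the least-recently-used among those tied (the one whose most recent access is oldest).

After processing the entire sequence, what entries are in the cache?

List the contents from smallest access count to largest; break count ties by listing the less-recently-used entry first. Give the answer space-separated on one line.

Answer: G I

Derivation:
LFU simulation (capacity=2):
  1. access T: MISS. Cache: [T(c=1)]
  2. access T: HIT, count now 2. Cache: [T(c=2)]
  3. access B: MISS. Cache: [B(c=1) T(c=2)]
  4. access I: MISS, evict B(c=1). Cache: [I(c=1) T(c=2)]
  5. access G: MISS, evict I(c=1). Cache: [G(c=1) T(c=2)]
  6. access I: MISS, evict G(c=1). Cache: [I(c=1) T(c=2)]
  7. access L: MISS, evict I(c=1). Cache: [L(c=1) T(c=2)]
  8. access G: MISS, evict L(c=1). Cache: [G(c=1) T(c=2)]
  9. access H: MISS, evict G(c=1). Cache: [H(c=1) T(c=2)]
  10. access I: MISS, evict H(c=1). Cache: [I(c=1) T(c=2)]
  11. access I: HIT, count now 2. Cache: [T(c=2) I(c=2)]
  12. access I: HIT, count now 3. Cache: [T(c=2) I(c=3)]
  13. access G: MISS, evict T(c=2). Cache: [G(c=1) I(c=3)]
Total: 3 hits, 10 misses, 8 evictions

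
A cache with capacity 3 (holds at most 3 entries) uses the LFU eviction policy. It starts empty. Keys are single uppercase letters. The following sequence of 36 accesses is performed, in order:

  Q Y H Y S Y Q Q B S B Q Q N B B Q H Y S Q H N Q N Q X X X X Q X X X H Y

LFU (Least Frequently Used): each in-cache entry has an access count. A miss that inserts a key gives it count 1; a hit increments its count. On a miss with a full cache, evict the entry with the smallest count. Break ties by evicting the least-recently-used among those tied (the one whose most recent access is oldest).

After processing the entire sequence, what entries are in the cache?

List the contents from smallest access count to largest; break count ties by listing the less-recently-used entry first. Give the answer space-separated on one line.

Answer: Y X Q

Derivation:
LFU simulation (capacity=3):
  1. access Q: MISS. Cache: [Q(c=1)]
  2. access Y: MISS. Cache: [Q(c=1) Y(c=1)]
  3. access H: MISS. Cache: [Q(c=1) Y(c=1) H(c=1)]
  4. access Y: HIT, count now 2. Cache: [Q(c=1) H(c=1) Y(c=2)]
  5. access S: MISS, evict Q(c=1). Cache: [H(c=1) S(c=1) Y(c=2)]
  6. access Y: HIT, count now 3. Cache: [H(c=1) S(c=1) Y(c=3)]
  7. access Q: MISS, evict H(c=1). Cache: [S(c=1) Q(c=1) Y(c=3)]
  8. access Q: HIT, count now 2. Cache: [S(c=1) Q(c=2) Y(c=3)]
  9. access B: MISS, evict S(c=1). Cache: [B(c=1) Q(c=2) Y(c=3)]
  10. access S: MISS, evict B(c=1). Cache: [S(c=1) Q(c=2) Y(c=3)]
  11. access B: MISS, evict S(c=1). Cache: [B(c=1) Q(c=2) Y(c=3)]
  12. access Q: HIT, count now 3. Cache: [B(c=1) Y(c=3) Q(c=3)]
  13. access Q: HIT, count now 4. Cache: [B(c=1) Y(c=3) Q(c=4)]
  14. access N: MISS, evict B(c=1). Cache: [N(c=1) Y(c=3) Q(c=4)]
  15. access B: MISS, evict N(c=1). Cache: [B(c=1) Y(c=3) Q(c=4)]
  16. access B: HIT, count now 2. Cache: [B(c=2) Y(c=3) Q(c=4)]
  17. access Q: HIT, count now 5. Cache: [B(c=2) Y(c=3) Q(c=5)]
  18. access H: MISS, evict B(c=2). Cache: [H(c=1) Y(c=3) Q(c=5)]
  19. access Y: HIT, count now 4. Cache: [H(c=1) Y(c=4) Q(c=5)]
  20. access S: MISS, evict H(c=1). Cache: [S(c=1) Y(c=4) Q(c=5)]
  21. access Q: HIT, count now 6. Cache: [S(c=1) Y(c=4) Q(c=6)]
  22. access H: MISS, evict S(c=1). Cache: [H(c=1) Y(c=4) Q(c=6)]
  23. access N: MISS, evict H(c=1). Cache: [N(c=1) Y(c=4) Q(c=6)]
  24. access Q: HIT, count now 7. Cache: [N(c=1) Y(c=4) Q(c=7)]
  25. access N: HIT, count now 2. Cache: [N(c=2) Y(c=4) Q(c=7)]
  26. access Q: HIT, count now 8. Cache: [N(c=2) Y(c=4) Q(c=8)]
  27. access X: MISS, evict N(c=2). Cache: [X(c=1) Y(c=4) Q(c=8)]
  28. access X: HIT, count now 2. Cache: [X(c=2) Y(c=4) Q(c=8)]
  29. access X: HIT, count now 3. Cache: [X(c=3) Y(c=4) Q(c=8)]
  30. access X: HIT, count now 4. Cache: [Y(c=4) X(c=4) Q(c=8)]
  31. access Q: HIT, count now 9. Cache: [Y(c=4) X(c=4) Q(c=9)]
  32. access X: HIT, count now 5. Cache: [Y(c=4) X(c=5) Q(c=9)]
  33. access X: HIT, count now 6. Cache: [Y(c=4) X(c=6) Q(c=9)]
  34. access X: HIT, count now 7. Cache: [Y(c=4) X(c=7) Q(c=9)]
  35. access H: MISS, evict Y(c=4). Cache: [H(c=1) X(c=7) Q(c=9)]
  36. access Y: MISS, evict H(c=1). Cache: [Y(c=1) X(c=7) Q(c=9)]
Total: 19 hits, 17 misses, 14 evictions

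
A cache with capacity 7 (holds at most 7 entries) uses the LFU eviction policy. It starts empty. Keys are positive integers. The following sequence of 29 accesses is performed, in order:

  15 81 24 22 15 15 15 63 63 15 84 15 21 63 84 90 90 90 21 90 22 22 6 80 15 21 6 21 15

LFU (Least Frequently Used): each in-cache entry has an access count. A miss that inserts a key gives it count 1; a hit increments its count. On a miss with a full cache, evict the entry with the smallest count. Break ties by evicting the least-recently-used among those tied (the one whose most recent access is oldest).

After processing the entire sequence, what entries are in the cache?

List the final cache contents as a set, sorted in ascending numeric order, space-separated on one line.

Answer: 6 15 21 22 63 84 90

Derivation:
LFU simulation (capacity=7):
  1. access 15: MISS. Cache: [15(c=1)]
  2. access 81: MISS. Cache: [15(c=1) 81(c=1)]
  3. access 24: MISS. Cache: [15(c=1) 81(c=1) 24(c=1)]
  4. access 22: MISS. Cache: [15(c=1) 81(c=1) 24(c=1) 22(c=1)]
  5. access 15: HIT, count now 2. Cache: [81(c=1) 24(c=1) 22(c=1) 15(c=2)]
  6. access 15: HIT, count now 3. Cache: [81(c=1) 24(c=1) 22(c=1) 15(c=3)]
  7. access 15: HIT, count now 4. Cache: [81(c=1) 24(c=1) 22(c=1) 15(c=4)]
  8. access 63: MISS. Cache: [81(c=1) 24(c=1) 22(c=1) 63(c=1) 15(c=4)]
  9. access 63: HIT, count now 2. Cache: [81(c=1) 24(c=1) 22(c=1) 63(c=2) 15(c=4)]
  10. access 15: HIT, count now 5. Cache: [81(c=1) 24(c=1) 22(c=1) 63(c=2) 15(c=5)]
  11. access 84: MISS. Cache: [81(c=1) 24(c=1) 22(c=1) 84(c=1) 63(c=2) 15(c=5)]
  12. access 15: HIT, count now 6. Cache: [81(c=1) 24(c=1) 22(c=1) 84(c=1) 63(c=2) 15(c=6)]
  13. access 21: MISS. Cache: [81(c=1) 24(c=1) 22(c=1) 84(c=1) 21(c=1) 63(c=2) 15(c=6)]
  14. access 63: HIT, count now 3. Cache: [81(c=1) 24(c=1) 22(c=1) 84(c=1) 21(c=1) 63(c=3) 15(c=6)]
  15. access 84: HIT, count now 2. Cache: [81(c=1) 24(c=1) 22(c=1) 21(c=1) 84(c=2) 63(c=3) 15(c=6)]
  16. access 90: MISS, evict 81(c=1). Cache: [24(c=1) 22(c=1) 21(c=1) 90(c=1) 84(c=2) 63(c=3) 15(c=6)]
  17. access 90: HIT, count now 2. Cache: [24(c=1) 22(c=1) 21(c=1) 84(c=2) 90(c=2) 63(c=3) 15(c=6)]
  18. access 90: HIT, count now 3. Cache: [24(c=1) 22(c=1) 21(c=1) 84(c=2) 63(c=3) 90(c=3) 15(c=6)]
  19. access 21: HIT, count now 2. Cache: [24(c=1) 22(c=1) 84(c=2) 21(c=2) 63(c=3) 90(c=3) 15(c=6)]
  20. access 90: HIT, count now 4. Cache: [24(c=1) 22(c=1) 84(c=2) 21(c=2) 63(c=3) 90(c=4) 15(c=6)]
  21. access 22: HIT, count now 2. Cache: [24(c=1) 84(c=2) 21(c=2) 22(c=2) 63(c=3) 90(c=4) 15(c=6)]
  22. access 22: HIT, count now 3. Cache: [24(c=1) 84(c=2) 21(c=2) 63(c=3) 22(c=3) 90(c=4) 15(c=6)]
  23. access 6: MISS, evict 24(c=1). Cache: [6(c=1) 84(c=2) 21(c=2) 63(c=3) 22(c=3) 90(c=4) 15(c=6)]
  24. access 80: MISS, evict 6(c=1). Cache: [80(c=1) 84(c=2) 21(c=2) 63(c=3) 22(c=3) 90(c=4) 15(c=6)]
  25. access 15: HIT, count now 7. Cache: [80(c=1) 84(c=2) 21(c=2) 63(c=3) 22(c=3) 90(c=4) 15(c=7)]
  26. access 21: HIT, count now 3. Cache: [80(c=1) 84(c=2) 63(c=3) 22(c=3) 21(c=3) 90(c=4) 15(c=7)]
  27. access 6: MISS, evict 80(c=1). Cache: [6(c=1) 84(c=2) 63(c=3) 22(c=3) 21(c=3) 90(c=4) 15(c=7)]
  28. access 21: HIT, count now 4. Cache: [6(c=1) 84(c=2) 63(c=3) 22(c=3) 90(c=4) 21(c=4) 15(c=7)]
  29. access 15: HIT, count now 8. Cache: [6(c=1) 84(c=2) 63(c=3) 22(c=3) 90(c=4) 21(c=4) 15(c=8)]
Total: 18 hits, 11 misses, 4 evictions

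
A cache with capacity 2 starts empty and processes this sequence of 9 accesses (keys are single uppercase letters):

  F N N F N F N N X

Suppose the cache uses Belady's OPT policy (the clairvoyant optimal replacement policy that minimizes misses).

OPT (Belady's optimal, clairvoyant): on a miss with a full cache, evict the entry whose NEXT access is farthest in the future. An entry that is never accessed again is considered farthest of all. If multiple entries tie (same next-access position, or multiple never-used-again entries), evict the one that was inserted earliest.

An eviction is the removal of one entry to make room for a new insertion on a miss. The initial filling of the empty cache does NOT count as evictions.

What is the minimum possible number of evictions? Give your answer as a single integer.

OPT (Belady) simulation (capacity=2):
  1. access F: MISS. Cache: [F]
  2. access N: MISS. Cache: [F N]
  3. access N: HIT. Next use of N: step 5. Cache: [F N]
  4. access F: HIT. Next use of F: step 6. Cache: [F N]
  5. access N: HIT. Next use of N: step 7. Cache: [F N]
  6. access F: HIT. Next use of F: never. Cache: [F N]
  7. access N: HIT. Next use of N: step 8. Cache: [F N]
  8. access N: HIT. Next use of N: never. Cache: [F N]
  9. access X: MISS, evict F (next use: never). Cache: [N X]
Total: 6 hits, 3 misses, 1 evictions

Answer: 1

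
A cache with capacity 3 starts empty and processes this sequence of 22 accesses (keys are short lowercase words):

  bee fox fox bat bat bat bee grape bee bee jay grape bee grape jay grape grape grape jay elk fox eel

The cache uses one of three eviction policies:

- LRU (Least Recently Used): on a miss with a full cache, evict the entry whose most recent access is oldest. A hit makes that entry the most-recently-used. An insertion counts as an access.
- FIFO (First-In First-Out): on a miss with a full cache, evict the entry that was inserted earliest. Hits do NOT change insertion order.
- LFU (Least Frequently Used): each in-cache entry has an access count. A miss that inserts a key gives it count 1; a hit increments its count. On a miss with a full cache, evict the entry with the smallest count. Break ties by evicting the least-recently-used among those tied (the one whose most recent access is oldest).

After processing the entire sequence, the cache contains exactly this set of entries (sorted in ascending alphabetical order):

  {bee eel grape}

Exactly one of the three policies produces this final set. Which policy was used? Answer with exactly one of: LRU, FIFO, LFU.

Answer: LFU

Derivation:
Simulating under each policy and comparing final sets:
  LRU: final set = {eel elk fox} -> differs
  FIFO: final set = {eel elk fox} -> differs
  LFU: final set = {bee eel grape} -> MATCHES target
Only LFU produces the target set.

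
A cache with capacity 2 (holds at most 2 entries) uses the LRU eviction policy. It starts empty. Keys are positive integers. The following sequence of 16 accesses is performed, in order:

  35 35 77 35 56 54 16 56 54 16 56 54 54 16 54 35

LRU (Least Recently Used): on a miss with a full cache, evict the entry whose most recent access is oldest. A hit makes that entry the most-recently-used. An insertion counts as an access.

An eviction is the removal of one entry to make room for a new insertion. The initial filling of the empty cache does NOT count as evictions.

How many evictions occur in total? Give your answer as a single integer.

Answer: 10

Derivation:
LRU simulation (capacity=2):
  1. access 35: MISS. Cache (LRU->MRU): [35]
  2. access 35: HIT. Cache (LRU->MRU): [35]
  3. access 77: MISS. Cache (LRU->MRU): [35 77]
  4. access 35: HIT. Cache (LRU->MRU): [77 35]
  5. access 56: MISS, evict 77. Cache (LRU->MRU): [35 56]
  6. access 54: MISS, evict 35. Cache (LRU->MRU): [56 54]
  7. access 16: MISS, evict 56. Cache (LRU->MRU): [54 16]
  8. access 56: MISS, evict 54. Cache (LRU->MRU): [16 56]
  9. access 54: MISS, evict 16. Cache (LRU->MRU): [56 54]
  10. access 16: MISS, evict 56. Cache (LRU->MRU): [54 16]
  11. access 56: MISS, evict 54. Cache (LRU->MRU): [16 56]
  12. access 54: MISS, evict 16. Cache (LRU->MRU): [56 54]
  13. access 54: HIT. Cache (LRU->MRU): [56 54]
  14. access 16: MISS, evict 56. Cache (LRU->MRU): [54 16]
  15. access 54: HIT. Cache (LRU->MRU): [16 54]
  16. access 35: MISS, evict 16. Cache (LRU->MRU): [54 35]
Total: 4 hits, 12 misses, 10 evictions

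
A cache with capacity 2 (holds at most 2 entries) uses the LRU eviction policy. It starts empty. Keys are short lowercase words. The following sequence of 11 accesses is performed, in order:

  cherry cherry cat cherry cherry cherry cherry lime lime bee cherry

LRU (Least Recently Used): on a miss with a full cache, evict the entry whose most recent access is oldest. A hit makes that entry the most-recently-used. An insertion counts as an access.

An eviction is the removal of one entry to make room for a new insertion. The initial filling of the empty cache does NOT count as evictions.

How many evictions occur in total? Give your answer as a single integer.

LRU simulation (capacity=2):
  1. access cherry: MISS. Cache (LRU->MRU): [cherry]
  2. access cherry: HIT. Cache (LRU->MRU): [cherry]
  3. access cat: MISS. Cache (LRU->MRU): [cherry cat]
  4. access cherry: HIT. Cache (LRU->MRU): [cat cherry]
  5. access cherry: HIT. Cache (LRU->MRU): [cat cherry]
  6. access cherry: HIT. Cache (LRU->MRU): [cat cherry]
  7. access cherry: HIT. Cache (LRU->MRU): [cat cherry]
  8. access lime: MISS, evict cat. Cache (LRU->MRU): [cherry lime]
  9. access lime: HIT. Cache (LRU->MRU): [cherry lime]
  10. access bee: MISS, evict cherry. Cache (LRU->MRU): [lime bee]
  11. access cherry: MISS, evict lime. Cache (LRU->MRU): [bee cherry]
Total: 6 hits, 5 misses, 3 evictions

Answer: 3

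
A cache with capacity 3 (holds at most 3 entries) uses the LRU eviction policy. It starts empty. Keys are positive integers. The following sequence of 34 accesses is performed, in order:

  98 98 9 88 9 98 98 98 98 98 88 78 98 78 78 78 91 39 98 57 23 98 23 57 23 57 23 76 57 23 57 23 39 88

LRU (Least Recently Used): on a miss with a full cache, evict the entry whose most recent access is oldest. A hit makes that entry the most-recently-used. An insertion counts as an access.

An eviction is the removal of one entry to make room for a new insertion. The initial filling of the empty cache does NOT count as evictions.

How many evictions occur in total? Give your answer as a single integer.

Answer: 9

Derivation:
LRU simulation (capacity=3):
  1. access 98: MISS. Cache (LRU->MRU): [98]
  2. access 98: HIT. Cache (LRU->MRU): [98]
  3. access 9: MISS. Cache (LRU->MRU): [98 9]
  4. access 88: MISS. Cache (LRU->MRU): [98 9 88]
  5. access 9: HIT. Cache (LRU->MRU): [98 88 9]
  6. access 98: HIT. Cache (LRU->MRU): [88 9 98]
  7. access 98: HIT. Cache (LRU->MRU): [88 9 98]
  8. access 98: HIT. Cache (LRU->MRU): [88 9 98]
  9. access 98: HIT. Cache (LRU->MRU): [88 9 98]
  10. access 98: HIT. Cache (LRU->MRU): [88 9 98]
  11. access 88: HIT. Cache (LRU->MRU): [9 98 88]
  12. access 78: MISS, evict 9. Cache (LRU->MRU): [98 88 78]
  13. access 98: HIT. Cache (LRU->MRU): [88 78 98]
  14. access 78: HIT. Cache (LRU->MRU): [88 98 78]
  15. access 78: HIT. Cache (LRU->MRU): [88 98 78]
  16. access 78: HIT. Cache (LRU->MRU): [88 98 78]
  17. access 91: MISS, evict 88. Cache (LRU->MRU): [98 78 91]
  18. access 39: MISS, evict 98. Cache (LRU->MRU): [78 91 39]
  19. access 98: MISS, evict 78. Cache (LRU->MRU): [91 39 98]
  20. access 57: MISS, evict 91. Cache (LRU->MRU): [39 98 57]
  21. access 23: MISS, evict 39. Cache (LRU->MRU): [98 57 23]
  22. access 98: HIT. Cache (LRU->MRU): [57 23 98]
  23. access 23: HIT. Cache (LRU->MRU): [57 98 23]
  24. access 57: HIT. Cache (LRU->MRU): [98 23 57]
  25. access 23: HIT. Cache (LRU->MRU): [98 57 23]
  26. access 57: HIT. Cache (LRU->MRU): [98 23 57]
  27. access 23: HIT. Cache (LRU->MRU): [98 57 23]
  28. access 76: MISS, evict 98. Cache (LRU->MRU): [57 23 76]
  29. access 57: HIT. Cache (LRU->MRU): [23 76 57]
  30. access 23: HIT. Cache (LRU->MRU): [76 57 23]
  31. access 57: HIT. Cache (LRU->MRU): [76 23 57]
  32. access 23: HIT. Cache (LRU->MRU): [76 57 23]
  33. access 39: MISS, evict 76. Cache (LRU->MRU): [57 23 39]
  34. access 88: MISS, evict 57. Cache (LRU->MRU): [23 39 88]
Total: 22 hits, 12 misses, 9 evictions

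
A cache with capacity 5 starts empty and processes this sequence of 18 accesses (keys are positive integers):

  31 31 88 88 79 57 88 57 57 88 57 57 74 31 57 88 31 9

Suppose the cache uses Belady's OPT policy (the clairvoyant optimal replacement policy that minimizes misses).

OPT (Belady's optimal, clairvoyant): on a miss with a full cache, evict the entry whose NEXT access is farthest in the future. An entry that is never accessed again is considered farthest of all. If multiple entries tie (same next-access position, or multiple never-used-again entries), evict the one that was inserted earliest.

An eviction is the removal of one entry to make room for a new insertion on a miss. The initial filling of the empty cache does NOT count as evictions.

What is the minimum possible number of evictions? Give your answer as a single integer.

Answer: 1

Derivation:
OPT (Belady) simulation (capacity=5):
  1. access 31: MISS. Cache: [31]
  2. access 31: HIT. Next use of 31: step 14. Cache: [31]
  3. access 88: MISS. Cache: [31 88]
  4. access 88: HIT. Next use of 88: step 7. Cache: [31 88]
  5. access 79: MISS. Cache: [31 88 79]
  6. access 57: MISS. Cache: [31 88 79 57]
  7. access 88: HIT. Next use of 88: step 10. Cache: [31 88 79 57]
  8. access 57: HIT. Next use of 57: step 9. Cache: [31 88 79 57]
  9. access 57: HIT. Next use of 57: step 11. Cache: [31 88 79 57]
  10. access 88: HIT. Next use of 88: step 16. Cache: [31 88 79 57]
  11. access 57: HIT. Next use of 57: step 12. Cache: [31 88 79 57]
  12. access 57: HIT. Next use of 57: step 15. Cache: [31 88 79 57]
  13. access 74: MISS. Cache: [31 88 79 57 74]
  14. access 31: HIT. Next use of 31: step 17. Cache: [31 88 79 57 74]
  15. access 57: HIT. Next use of 57: never. Cache: [31 88 79 57 74]
  16. access 88: HIT. Next use of 88: never. Cache: [31 88 79 57 74]
  17. access 31: HIT. Next use of 31: never. Cache: [31 88 79 57 74]
  18. access 9: MISS, evict 31 (next use: never). Cache: [88 79 57 74 9]
Total: 12 hits, 6 misses, 1 evictions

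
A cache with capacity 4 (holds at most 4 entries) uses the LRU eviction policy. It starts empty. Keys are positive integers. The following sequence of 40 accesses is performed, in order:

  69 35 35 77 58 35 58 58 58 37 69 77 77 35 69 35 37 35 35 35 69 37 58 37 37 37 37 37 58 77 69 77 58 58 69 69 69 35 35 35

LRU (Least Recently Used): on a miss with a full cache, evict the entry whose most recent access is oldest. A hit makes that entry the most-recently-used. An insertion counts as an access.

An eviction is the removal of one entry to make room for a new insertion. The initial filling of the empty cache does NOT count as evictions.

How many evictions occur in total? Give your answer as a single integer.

Answer: 7

Derivation:
LRU simulation (capacity=4):
  1. access 69: MISS. Cache (LRU->MRU): [69]
  2. access 35: MISS. Cache (LRU->MRU): [69 35]
  3. access 35: HIT. Cache (LRU->MRU): [69 35]
  4. access 77: MISS. Cache (LRU->MRU): [69 35 77]
  5. access 58: MISS. Cache (LRU->MRU): [69 35 77 58]
  6. access 35: HIT. Cache (LRU->MRU): [69 77 58 35]
  7. access 58: HIT. Cache (LRU->MRU): [69 77 35 58]
  8. access 58: HIT. Cache (LRU->MRU): [69 77 35 58]
  9. access 58: HIT. Cache (LRU->MRU): [69 77 35 58]
  10. access 37: MISS, evict 69. Cache (LRU->MRU): [77 35 58 37]
  11. access 69: MISS, evict 77. Cache (LRU->MRU): [35 58 37 69]
  12. access 77: MISS, evict 35. Cache (LRU->MRU): [58 37 69 77]
  13. access 77: HIT. Cache (LRU->MRU): [58 37 69 77]
  14. access 35: MISS, evict 58. Cache (LRU->MRU): [37 69 77 35]
  15. access 69: HIT. Cache (LRU->MRU): [37 77 35 69]
  16. access 35: HIT. Cache (LRU->MRU): [37 77 69 35]
  17. access 37: HIT. Cache (LRU->MRU): [77 69 35 37]
  18. access 35: HIT. Cache (LRU->MRU): [77 69 37 35]
  19. access 35: HIT. Cache (LRU->MRU): [77 69 37 35]
  20. access 35: HIT. Cache (LRU->MRU): [77 69 37 35]
  21. access 69: HIT. Cache (LRU->MRU): [77 37 35 69]
  22. access 37: HIT. Cache (LRU->MRU): [77 35 69 37]
  23. access 58: MISS, evict 77. Cache (LRU->MRU): [35 69 37 58]
  24. access 37: HIT. Cache (LRU->MRU): [35 69 58 37]
  25. access 37: HIT. Cache (LRU->MRU): [35 69 58 37]
  26. access 37: HIT. Cache (LRU->MRU): [35 69 58 37]
  27. access 37: HIT. Cache (LRU->MRU): [35 69 58 37]
  28. access 37: HIT. Cache (LRU->MRU): [35 69 58 37]
  29. access 58: HIT. Cache (LRU->MRU): [35 69 37 58]
  30. access 77: MISS, evict 35. Cache (LRU->MRU): [69 37 58 77]
  31. access 69: HIT. Cache (LRU->MRU): [37 58 77 69]
  32. access 77: HIT. Cache (LRU->MRU): [37 58 69 77]
  33. access 58: HIT. Cache (LRU->MRU): [37 69 77 58]
  34. access 58: HIT. Cache (LRU->MRU): [37 69 77 58]
  35. access 69: HIT. Cache (LRU->MRU): [37 77 58 69]
  36. access 69: HIT. Cache (LRU->MRU): [37 77 58 69]
  37. access 69: HIT. Cache (LRU->MRU): [37 77 58 69]
  38. access 35: MISS, evict 37. Cache (LRU->MRU): [77 58 69 35]
  39. access 35: HIT. Cache (LRU->MRU): [77 58 69 35]
  40. access 35: HIT. Cache (LRU->MRU): [77 58 69 35]
Total: 29 hits, 11 misses, 7 evictions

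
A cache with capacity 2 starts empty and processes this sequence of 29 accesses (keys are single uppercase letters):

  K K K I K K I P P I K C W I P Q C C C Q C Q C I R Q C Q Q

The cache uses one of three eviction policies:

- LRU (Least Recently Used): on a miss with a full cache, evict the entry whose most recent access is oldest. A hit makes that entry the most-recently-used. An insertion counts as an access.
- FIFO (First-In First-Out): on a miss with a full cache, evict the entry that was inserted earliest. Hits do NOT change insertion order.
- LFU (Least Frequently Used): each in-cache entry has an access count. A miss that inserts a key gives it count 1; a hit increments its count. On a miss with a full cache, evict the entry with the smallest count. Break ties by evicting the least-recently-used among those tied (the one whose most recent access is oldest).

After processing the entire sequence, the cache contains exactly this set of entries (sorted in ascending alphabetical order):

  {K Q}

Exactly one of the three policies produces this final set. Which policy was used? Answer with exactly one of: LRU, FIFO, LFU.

Simulating under each policy and comparing final sets:
  LRU: final set = {C Q} -> differs
  FIFO: final set = {C Q} -> differs
  LFU: final set = {K Q} -> MATCHES target
Only LFU produces the target set.

Answer: LFU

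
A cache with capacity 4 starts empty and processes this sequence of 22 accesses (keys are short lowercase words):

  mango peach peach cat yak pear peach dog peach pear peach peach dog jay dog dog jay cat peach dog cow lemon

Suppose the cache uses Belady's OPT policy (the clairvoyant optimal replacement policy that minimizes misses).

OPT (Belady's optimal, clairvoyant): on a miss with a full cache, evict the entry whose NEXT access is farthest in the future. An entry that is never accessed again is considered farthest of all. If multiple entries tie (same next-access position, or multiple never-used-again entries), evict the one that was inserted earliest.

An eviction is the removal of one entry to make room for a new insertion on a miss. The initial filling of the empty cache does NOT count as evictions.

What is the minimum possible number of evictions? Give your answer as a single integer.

OPT (Belady) simulation (capacity=4):
  1. access mango: MISS. Cache: [mango]
  2. access peach: MISS. Cache: [mango peach]
  3. access peach: HIT. Next use of peach: step 7. Cache: [mango peach]
  4. access cat: MISS. Cache: [mango peach cat]
  5. access yak: MISS. Cache: [mango peach cat yak]
  6. access pear: MISS, evict mango (next use: never). Cache: [peach cat yak pear]
  7. access peach: HIT. Next use of peach: step 9. Cache: [peach cat yak pear]
  8. access dog: MISS, evict yak (next use: never). Cache: [peach cat pear dog]
  9. access peach: HIT. Next use of peach: step 11. Cache: [peach cat pear dog]
  10. access pear: HIT. Next use of pear: never. Cache: [peach cat pear dog]
  11. access peach: HIT. Next use of peach: step 12. Cache: [peach cat pear dog]
  12. access peach: HIT. Next use of peach: step 19. Cache: [peach cat pear dog]
  13. access dog: HIT. Next use of dog: step 15. Cache: [peach cat pear dog]
  14. access jay: MISS, evict pear (next use: never). Cache: [peach cat dog jay]
  15. access dog: HIT. Next use of dog: step 16. Cache: [peach cat dog jay]
  16. access dog: HIT. Next use of dog: step 20. Cache: [peach cat dog jay]
  17. access jay: HIT. Next use of jay: never. Cache: [peach cat dog jay]
  18. access cat: HIT. Next use of cat: never. Cache: [peach cat dog jay]
  19. access peach: HIT. Next use of peach: never. Cache: [peach cat dog jay]
  20. access dog: HIT. Next use of dog: never. Cache: [peach cat dog jay]
  21. access cow: MISS, evict peach (next use: never). Cache: [cat dog jay cow]
  22. access lemon: MISS, evict cat (next use: never). Cache: [dog jay cow lemon]
Total: 13 hits, 9 misses, 5 evictions

Answer: 5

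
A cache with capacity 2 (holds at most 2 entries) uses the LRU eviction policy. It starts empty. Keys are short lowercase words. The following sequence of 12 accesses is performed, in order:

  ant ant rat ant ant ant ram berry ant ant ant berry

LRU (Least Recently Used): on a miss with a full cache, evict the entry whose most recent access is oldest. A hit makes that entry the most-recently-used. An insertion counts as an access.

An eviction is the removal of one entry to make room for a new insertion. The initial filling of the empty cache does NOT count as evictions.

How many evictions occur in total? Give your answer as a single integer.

LRU simulation (capacity=2):
  1. access ant: MISS. Cache (LRU->MRU): [ant]
  2. access ant: HIT. Cache (LRU->MRU): [ant]
  3. access rat: MISS. Cache (LRU->MRU): [ant rat]
  4. access ant: HIT. Cache (LRU->MRU): [rat ant]
  5. access ant: HIT. Cache (LRU->MRU): [rat ant]
  6. access ant: HIT. Cache (LRU->MRU): [rat ant]
  7. access ram: MISS, evict rat. Cache (LRU->MRU): [ant ram]
  8. access berry: MISS, evict ant. Cache (LRU->MRU): [ram berry]
  9. access ant: MISS, evict ram. Cache (LRU->MRU): [berry ant]
  10. access ant: HIT. Cache (LRU->MRU): [berry ant]
  11. access ant: HIT. Cache (LRU->MRU): [berry ant]
  12. access berry: HIT. Cache (LRU->MRU): [ant berry]
Total: 7 hits, 5 misses, 3 evictions

Answer: 3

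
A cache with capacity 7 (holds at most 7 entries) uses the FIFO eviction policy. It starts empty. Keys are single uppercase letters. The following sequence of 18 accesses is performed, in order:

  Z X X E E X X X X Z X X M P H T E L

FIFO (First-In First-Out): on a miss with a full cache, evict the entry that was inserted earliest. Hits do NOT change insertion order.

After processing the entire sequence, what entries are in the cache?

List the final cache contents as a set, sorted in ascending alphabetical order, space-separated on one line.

Answer: E H L M P T X

Derivation:
FIFO simulation (capacity=7):
  1. access Z: MISS. Cache (old->new): [Z]
  2. access X: MISS. Cache (old->new): [Z X]
  3. access X: HIT. Cache (old->new): [Z X]
  4. access E: MISS. Cache (old->new): [Z X E]
  5. access E: HIT. Cache (old->new): [Z X E]
  6. access X: HIT. Cache (old->new): [Z X E]
  7. access X: HIT. Cache (old->new): [Z X E]
  8. access X: HIT. Cache (old->new): [Z X E]
  9. access X: HIT. Cache (old->new): [Z X E]
  10. access Z: HIT. Cache (old->new): [Z X E]
  11. access X: HIT. Cache (old->new): [Z X E]
  12. access X: HIT. Cache (old->new): [Z X E]
  13. access M: MISS. Cache (old->new): [Z X E M]
  14. access P: MISS. Cache (old->new): [Z X E M P]
  15. access H: MISS. Cache (old->new): [Z X E M P H]
  16. access T: MISS. Cache (old->new): [Z X E M P H T]
  17. access E: HIT. Cache (old->new): [Z X E M P H T]
  18. access L: MISS, evict Z. Cache (old->new): [X E M P H T L]
Total: 10 hits, 8 misses, 1 evictions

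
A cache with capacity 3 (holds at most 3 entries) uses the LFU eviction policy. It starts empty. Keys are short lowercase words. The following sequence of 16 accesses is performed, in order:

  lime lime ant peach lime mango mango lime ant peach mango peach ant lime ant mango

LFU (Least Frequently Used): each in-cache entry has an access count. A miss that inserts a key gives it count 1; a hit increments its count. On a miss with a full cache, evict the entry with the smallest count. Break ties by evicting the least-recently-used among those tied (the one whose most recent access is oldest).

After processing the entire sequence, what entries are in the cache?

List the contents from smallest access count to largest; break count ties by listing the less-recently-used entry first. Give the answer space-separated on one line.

LFU simulation (capacity=3):
  1. access lime: MISS. Cache: [lime(c=1)]
  2. access lime: HIT, count now 2. Cache: [lime(c=2)]
  3. access ant: MISS. Cache: [ant(c=1) lime(c=2)]
  4. access peach: MISS. Cache: [ant(c=1) peach(c=1) lime(c=2)]
  5. access lime: HIT, count now 3. Cache: [ant(c=1) peach(c=1) lime(c=3)]
  6. access mango: MISS, evict ant(c=1). Cache: [peach(c=1) mango(c=1) lime(c=3)]
  7. access mango: HIT, count now 2. Cache: [peach(c=1) mango(c=2) lime(c=3)]
  8. access lime: HIT, count now 4. Cache: [peach(c=1) mango(c=2) lime(c=4)]
  9. access ant: MISS, evict peach(c=1). Cache: [ant(c=1) mango(c=2) lime(c=4)]
  10. access peach: MISS, evict ant(c=1). Cache: [peach(c=1) mango(c=2) lime(c=4)]
  11. access mango: HIT, count now 3. Cache: [peach(c=1) mango(c=3) lime(c=4)]
  12. access peach: HIT, count now 2. Cache: [peach(c=2) mango(c=3) lime(c=4)]
  13. access ant: MISS, evict peach(c=2). Cache: [ant(c=1) mango(c=3) lime(c=4)]
  14. access lime: HIT, count now 5. Cache: [ant(c=1) mango(c=3) lime(c=5)]
  15. access ant: HIT, count now 2. Cache: [ant(c=2) mango(c=3) lime(c=5)]
  16. access mango: HIT, count now 4. Cache: [ant(c=2) mango(c=4) lime(c=5)]
Total: 9 hits, 7 misses, 4 evictions

Answer: ant mango lime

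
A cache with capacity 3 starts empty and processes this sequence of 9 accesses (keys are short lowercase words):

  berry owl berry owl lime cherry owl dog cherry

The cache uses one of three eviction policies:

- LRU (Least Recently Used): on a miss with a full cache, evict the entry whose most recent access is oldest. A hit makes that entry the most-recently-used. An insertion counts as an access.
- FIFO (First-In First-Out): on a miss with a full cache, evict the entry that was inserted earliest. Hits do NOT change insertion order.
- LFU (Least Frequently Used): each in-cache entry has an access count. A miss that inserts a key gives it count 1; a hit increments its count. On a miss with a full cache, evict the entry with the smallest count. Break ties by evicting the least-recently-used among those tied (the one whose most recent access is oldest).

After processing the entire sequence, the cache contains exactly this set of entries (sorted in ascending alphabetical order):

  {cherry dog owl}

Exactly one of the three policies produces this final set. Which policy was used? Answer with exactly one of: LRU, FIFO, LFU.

Simulating under each policy and comparing final sets:
  LRU: final set = {cherry dog owl} -> MATCHES target
  FIFO: final set = {cherry dog lime} -> differs
  LFU: final set = {berry cherry owl} -> differs
Only LRU produces the target set.

Answer: LRU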